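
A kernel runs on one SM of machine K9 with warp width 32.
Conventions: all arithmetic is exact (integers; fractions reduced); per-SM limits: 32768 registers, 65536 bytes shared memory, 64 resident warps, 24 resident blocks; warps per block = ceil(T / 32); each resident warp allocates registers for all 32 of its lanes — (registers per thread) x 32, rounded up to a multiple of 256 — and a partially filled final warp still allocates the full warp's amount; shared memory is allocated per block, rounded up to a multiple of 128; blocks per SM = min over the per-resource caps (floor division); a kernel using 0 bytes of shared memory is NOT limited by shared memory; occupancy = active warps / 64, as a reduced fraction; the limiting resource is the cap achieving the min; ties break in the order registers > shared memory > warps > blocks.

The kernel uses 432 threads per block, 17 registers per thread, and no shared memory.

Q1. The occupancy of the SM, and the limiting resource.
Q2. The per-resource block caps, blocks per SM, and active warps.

Answer: occupancy 21/32, limited by registers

registers: 3 blocks
shared memory: no limit (kernel uses none)
warps: 4 blocks
blocks: 24 blocks

Answer: 3 blocks, 42 active warps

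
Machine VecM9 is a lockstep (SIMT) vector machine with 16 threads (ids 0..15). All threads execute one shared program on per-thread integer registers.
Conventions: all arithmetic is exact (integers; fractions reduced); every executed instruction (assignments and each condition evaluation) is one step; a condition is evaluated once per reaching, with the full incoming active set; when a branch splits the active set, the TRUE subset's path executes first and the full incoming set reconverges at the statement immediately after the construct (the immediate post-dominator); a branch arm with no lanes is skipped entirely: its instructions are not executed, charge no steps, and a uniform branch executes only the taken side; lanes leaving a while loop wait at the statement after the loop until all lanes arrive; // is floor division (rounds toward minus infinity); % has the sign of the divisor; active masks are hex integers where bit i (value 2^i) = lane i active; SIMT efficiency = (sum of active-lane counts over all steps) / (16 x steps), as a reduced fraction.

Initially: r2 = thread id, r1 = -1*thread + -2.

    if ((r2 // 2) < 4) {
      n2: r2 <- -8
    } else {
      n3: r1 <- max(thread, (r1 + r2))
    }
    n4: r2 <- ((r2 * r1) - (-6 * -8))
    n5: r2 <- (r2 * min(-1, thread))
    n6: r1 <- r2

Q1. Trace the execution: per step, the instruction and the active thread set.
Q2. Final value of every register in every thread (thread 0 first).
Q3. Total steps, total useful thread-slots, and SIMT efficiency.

step 0: eval ((r2 // 2) < 4)         0xffff
step 1: r2 <- -8                     0x00ff
step 2: r1 <- max(thread, (r1 + r2)) 0xff00
step 3: r2 <- ((r2 * r1) - (-6 * -8)) 0xffff
step 4: r2 <- (r2 * min(-1, thread)) 0xffff
step 5: r1 <- r2                     0xffff

Answer: 6 steps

r2: 32,24,16,8,0,-8,-16,-24,-16,-33,-52,-73,-96,-121,-148,-177
r1: 32,24,16,8,0,-8,-16,-24,-16,-33,-52,-73,-96,-121,-148,-177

steps = 6; useful = 80; efficiency = 80/96 = 5/6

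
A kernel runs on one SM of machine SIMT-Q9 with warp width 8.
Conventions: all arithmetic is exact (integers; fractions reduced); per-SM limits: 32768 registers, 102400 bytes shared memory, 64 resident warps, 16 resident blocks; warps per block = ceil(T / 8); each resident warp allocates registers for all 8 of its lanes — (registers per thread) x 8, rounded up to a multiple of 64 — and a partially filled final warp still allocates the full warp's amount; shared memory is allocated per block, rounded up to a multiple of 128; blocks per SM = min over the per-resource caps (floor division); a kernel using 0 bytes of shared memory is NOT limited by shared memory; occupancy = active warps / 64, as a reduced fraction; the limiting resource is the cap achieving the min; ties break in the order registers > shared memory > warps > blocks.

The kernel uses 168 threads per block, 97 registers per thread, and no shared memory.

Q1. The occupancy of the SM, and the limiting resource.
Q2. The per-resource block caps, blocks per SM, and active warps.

Answer: occupancy 21/64, limited by registers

registers: 1 block
shared memory: no limit (kernel uses none)
warps: 3 blocks
blocks: 16 blocks

Answer: 1 block, 21 active warps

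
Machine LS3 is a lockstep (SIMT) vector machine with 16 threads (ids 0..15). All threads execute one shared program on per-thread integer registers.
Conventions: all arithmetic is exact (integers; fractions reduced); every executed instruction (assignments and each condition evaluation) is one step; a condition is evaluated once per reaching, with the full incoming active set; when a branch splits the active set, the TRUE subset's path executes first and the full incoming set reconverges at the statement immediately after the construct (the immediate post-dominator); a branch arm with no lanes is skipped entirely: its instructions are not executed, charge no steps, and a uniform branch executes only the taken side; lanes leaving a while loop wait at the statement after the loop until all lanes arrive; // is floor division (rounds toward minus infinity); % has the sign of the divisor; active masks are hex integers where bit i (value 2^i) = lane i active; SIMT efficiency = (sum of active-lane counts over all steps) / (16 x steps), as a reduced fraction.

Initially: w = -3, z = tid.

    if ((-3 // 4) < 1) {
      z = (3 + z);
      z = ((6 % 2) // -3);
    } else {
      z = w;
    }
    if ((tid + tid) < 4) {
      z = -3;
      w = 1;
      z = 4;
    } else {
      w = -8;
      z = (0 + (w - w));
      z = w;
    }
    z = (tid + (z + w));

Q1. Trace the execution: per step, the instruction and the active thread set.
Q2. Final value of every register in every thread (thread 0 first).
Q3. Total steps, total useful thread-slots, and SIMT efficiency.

step 0: eval ((-3 // 4) < 1)         0xffff
step 1: z <- (3 + z)                 0xffff
step 2: z <- ((6 % 2) // -3)         0xffff
step 3: eval ((tid + tid) < 4)       0xffff
step 4: z <- -3                      0x0003
step 5: w <- 1                       0x0003
step 6: z <- 4                       0x0003
step 7: w <- -8                      0xfffc
step 8: z <- (0 + (w - w))           0xfffc
step 9: z <- w                       0xfffc
step 10: z <- (tid + (z + w))         0xffff

Answer: 11 steps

w: 1,1,-8,-8,-8,-8,-8,-8,-8,-8,-8,-8,-8,-8,-8,-8
z: 5,6,-14,-13,-12,-11,-10,-9,-8,-7,-6,-5,-4,-3,-2,-1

steps = 11; useful = 128; efficiency = 128/176 = 8/11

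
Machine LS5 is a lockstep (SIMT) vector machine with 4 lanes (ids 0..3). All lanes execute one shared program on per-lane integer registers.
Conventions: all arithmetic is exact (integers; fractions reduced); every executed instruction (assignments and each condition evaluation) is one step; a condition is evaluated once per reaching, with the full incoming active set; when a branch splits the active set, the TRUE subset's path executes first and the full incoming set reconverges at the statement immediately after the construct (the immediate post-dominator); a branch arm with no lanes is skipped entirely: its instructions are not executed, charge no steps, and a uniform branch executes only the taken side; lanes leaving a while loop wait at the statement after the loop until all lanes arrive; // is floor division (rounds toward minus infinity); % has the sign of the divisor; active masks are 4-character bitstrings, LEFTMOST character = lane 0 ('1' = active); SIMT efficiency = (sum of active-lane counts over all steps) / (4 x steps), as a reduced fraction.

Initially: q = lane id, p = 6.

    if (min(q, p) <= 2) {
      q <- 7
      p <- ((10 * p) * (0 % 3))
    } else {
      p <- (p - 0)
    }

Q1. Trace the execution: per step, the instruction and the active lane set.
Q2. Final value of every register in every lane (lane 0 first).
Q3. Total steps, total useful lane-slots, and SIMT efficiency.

step 0: eval (min(q, p) <= 2)        1111
step 1: q <- 7                       1110
step 2: p <- ((10 * p) * (0 % 3))    1110
step 3: p <- (p - 0)                 0001

Answer: 4 steps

q: 7,7,7,3
p: 0,0,0,6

steps = 4; useful = 11; efficiency = 11/16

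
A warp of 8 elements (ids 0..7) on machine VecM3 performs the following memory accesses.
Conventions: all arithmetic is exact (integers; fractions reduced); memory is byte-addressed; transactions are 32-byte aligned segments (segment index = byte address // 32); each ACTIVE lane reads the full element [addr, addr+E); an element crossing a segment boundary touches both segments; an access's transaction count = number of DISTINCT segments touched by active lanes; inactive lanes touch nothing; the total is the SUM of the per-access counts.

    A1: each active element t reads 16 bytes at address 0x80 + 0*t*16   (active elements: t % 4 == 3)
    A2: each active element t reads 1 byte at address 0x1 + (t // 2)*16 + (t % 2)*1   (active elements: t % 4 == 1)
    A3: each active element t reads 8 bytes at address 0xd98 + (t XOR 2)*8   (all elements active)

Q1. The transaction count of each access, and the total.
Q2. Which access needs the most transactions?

A1: 1 transaction
A2: 2 transactions
A3: 3 transactions

Answer: 1,2,3; total 6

Answer: A3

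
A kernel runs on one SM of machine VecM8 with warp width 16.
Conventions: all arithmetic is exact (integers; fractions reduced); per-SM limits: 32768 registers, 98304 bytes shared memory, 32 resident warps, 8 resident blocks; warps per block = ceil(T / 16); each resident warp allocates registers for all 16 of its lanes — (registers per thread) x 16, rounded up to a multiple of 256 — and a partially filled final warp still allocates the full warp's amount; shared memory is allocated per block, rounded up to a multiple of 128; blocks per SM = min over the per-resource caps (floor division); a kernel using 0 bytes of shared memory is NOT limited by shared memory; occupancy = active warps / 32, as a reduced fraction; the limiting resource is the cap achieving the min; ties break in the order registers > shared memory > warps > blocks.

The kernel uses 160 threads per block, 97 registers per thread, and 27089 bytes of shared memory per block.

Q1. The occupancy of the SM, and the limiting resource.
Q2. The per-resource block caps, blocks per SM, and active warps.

Answer: occupancy 5/16, limited by registers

registers: 1 block
shared memory: 3 blocks
warps: 3 blocks
blocks: 8 blocks

Answer: 1 block, 10 active warps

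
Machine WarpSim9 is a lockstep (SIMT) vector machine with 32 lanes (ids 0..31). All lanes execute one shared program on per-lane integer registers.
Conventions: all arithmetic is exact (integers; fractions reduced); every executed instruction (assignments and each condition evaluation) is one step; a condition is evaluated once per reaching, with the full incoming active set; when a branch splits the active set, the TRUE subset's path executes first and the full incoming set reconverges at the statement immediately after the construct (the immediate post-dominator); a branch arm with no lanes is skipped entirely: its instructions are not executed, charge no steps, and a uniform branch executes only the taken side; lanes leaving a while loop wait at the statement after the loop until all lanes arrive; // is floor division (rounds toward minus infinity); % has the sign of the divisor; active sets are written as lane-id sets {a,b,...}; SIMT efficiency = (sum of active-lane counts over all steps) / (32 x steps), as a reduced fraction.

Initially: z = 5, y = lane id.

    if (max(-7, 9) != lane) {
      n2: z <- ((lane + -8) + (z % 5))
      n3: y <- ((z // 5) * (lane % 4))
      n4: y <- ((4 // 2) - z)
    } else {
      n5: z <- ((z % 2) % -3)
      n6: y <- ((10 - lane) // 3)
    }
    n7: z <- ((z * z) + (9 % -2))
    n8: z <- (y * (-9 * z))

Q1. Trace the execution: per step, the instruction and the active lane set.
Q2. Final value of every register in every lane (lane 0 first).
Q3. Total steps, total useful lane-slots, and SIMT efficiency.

step 0: eval (max(-7, 9) != lane)    {0,1,2,3,4,5,6,7,8,9,10,11,12,13,14,15,16,17,18,19,20,21,22,23,24,25,26,27,28,29,30,31}
step 1: z <- ((lane + -8) + (z % 5)) {0,1,2,3,4,5,6,7,8,10,11,12,13,14,15,16,17,18,19,20,21,22,23,24,25,26,27,28,29,30,31}
step 2: y <- ((z // 5) * (lane % 4)) {0,1,2,3,4,5,6,7,8,10,11,12,13,14,15,16,17,18,19,20,21,22,23,24,25,26,27,28,29,30,31}
step 3: y <- ((4 // 2) - z)          {0,1,2,3,4,5,6,7,8,10,11,12,13,14,15,16,17,18,19,20,21,22,23,24,25,26,27,28,29,30,31}
step 4: z <- ((z % 2) % -3)          {9}
step 5: y <- ((10 - lane) // 3)      {9}
step 6: z <- ((z * z) + (9 % -2))    {0,1,2,3,4,5,6,7,8,9,10,11,12,13,14,15,16,17,18,19,20,21,22,23,24,25,26,27,28,29,30,31}
step 7: z <- (y * (-9 * z))          {0,1,2,3,4,5,6,7,8,9,10,11,12,13,14,15,16,17,18,19,20,21,22,23,24,25,26,27,28,29,30,31}

Answer: 8 steps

z: -5670,-3888,-2520,-1512,-810,-360,-108,0,18,0,0,72,270,648,1260,2160,3402,5040,7128,9720,12870,16632,21060,26208,32130,38880,46512,55080,64638,75240,86940,99792
y: 10,9,8,7,6,5,4,3,2,0,0,-1,-2,-3,-4,-5,-6,-7,-8,-9,-10,-11,-12,-13,-14,-15,-16,-17,-18,-19,-20,-21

steps = 8; useful = 191; efficiency = 191/256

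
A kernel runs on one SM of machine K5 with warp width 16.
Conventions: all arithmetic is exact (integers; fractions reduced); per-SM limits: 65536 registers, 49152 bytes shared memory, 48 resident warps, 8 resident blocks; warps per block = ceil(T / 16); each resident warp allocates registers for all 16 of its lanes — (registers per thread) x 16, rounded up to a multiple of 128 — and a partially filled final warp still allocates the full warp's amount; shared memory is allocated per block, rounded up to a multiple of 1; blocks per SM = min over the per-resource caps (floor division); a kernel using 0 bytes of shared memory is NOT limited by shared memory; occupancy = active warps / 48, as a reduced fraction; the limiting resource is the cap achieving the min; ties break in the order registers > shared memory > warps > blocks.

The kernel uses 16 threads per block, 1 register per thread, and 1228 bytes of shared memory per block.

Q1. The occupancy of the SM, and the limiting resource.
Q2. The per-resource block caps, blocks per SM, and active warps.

Answer: occupancy 1/6, limited by blocks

registers: 512 blocks
shared memory: 40 blocks
warps: 48 blocks
blocks: 8 blocks

Answer: 8 blocks, 8 active warps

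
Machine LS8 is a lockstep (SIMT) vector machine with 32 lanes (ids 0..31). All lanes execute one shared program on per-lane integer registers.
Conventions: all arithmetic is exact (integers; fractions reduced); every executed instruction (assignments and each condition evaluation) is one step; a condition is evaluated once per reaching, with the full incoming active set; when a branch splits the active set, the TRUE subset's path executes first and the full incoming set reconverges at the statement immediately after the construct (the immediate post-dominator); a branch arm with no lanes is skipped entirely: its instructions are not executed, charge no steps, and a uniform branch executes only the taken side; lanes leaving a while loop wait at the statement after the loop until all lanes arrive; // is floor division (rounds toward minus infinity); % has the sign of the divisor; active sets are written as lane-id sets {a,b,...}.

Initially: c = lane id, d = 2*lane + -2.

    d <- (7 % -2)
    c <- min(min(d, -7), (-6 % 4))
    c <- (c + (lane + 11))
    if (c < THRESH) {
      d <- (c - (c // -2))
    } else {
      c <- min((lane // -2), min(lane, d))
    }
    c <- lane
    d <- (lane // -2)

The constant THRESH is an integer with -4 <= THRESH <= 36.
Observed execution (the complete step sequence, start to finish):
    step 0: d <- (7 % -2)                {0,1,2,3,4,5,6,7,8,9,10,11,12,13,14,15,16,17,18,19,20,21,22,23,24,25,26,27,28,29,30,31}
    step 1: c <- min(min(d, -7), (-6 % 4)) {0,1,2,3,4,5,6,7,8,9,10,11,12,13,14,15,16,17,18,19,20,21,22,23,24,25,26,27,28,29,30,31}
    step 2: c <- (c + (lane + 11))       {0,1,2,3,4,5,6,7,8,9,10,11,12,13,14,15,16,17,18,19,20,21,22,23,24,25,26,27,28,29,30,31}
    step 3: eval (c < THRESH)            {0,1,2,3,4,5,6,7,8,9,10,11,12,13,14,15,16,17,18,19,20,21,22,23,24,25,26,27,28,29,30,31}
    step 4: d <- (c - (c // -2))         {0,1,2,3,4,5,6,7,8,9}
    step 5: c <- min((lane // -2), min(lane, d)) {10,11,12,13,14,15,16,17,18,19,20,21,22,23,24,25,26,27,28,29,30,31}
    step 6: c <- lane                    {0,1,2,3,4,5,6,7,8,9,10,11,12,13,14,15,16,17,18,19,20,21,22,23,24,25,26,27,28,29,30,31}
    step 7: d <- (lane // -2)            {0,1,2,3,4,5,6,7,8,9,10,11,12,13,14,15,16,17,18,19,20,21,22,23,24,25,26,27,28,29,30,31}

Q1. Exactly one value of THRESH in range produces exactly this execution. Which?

Answer: THRESH = 14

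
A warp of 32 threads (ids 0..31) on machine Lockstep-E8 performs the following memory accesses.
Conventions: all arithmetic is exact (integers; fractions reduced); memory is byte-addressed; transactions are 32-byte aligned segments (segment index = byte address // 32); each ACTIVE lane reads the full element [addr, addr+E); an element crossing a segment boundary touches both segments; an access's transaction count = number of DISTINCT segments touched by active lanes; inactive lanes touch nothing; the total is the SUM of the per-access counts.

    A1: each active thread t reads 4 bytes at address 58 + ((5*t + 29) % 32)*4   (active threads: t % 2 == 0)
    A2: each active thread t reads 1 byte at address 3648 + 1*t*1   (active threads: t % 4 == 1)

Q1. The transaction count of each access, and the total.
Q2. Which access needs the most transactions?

A1: 5 transactions
A2: 1 transaction

Answer: 5,1; total 6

Answer: A1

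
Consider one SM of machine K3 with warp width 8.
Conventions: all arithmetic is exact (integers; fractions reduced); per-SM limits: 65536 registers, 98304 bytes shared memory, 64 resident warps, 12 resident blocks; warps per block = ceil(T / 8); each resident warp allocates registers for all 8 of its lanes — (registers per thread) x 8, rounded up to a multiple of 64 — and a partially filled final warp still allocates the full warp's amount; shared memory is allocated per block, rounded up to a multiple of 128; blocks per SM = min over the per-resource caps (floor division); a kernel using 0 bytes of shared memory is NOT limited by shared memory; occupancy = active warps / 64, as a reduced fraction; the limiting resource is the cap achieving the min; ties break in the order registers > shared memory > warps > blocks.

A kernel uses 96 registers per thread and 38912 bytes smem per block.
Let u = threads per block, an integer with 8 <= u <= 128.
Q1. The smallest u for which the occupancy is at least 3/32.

Answer: u = 17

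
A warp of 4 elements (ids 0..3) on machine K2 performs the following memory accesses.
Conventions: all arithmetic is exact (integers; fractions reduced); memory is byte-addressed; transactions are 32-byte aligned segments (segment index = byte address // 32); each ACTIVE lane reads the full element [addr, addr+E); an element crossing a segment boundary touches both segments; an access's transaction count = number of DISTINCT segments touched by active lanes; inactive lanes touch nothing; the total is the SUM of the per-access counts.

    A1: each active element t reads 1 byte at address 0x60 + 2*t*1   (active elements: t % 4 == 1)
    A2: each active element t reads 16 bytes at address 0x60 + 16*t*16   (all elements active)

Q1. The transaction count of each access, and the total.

A1: 1 transaction
A2: 4 transactions

Answer: 1,4; total 5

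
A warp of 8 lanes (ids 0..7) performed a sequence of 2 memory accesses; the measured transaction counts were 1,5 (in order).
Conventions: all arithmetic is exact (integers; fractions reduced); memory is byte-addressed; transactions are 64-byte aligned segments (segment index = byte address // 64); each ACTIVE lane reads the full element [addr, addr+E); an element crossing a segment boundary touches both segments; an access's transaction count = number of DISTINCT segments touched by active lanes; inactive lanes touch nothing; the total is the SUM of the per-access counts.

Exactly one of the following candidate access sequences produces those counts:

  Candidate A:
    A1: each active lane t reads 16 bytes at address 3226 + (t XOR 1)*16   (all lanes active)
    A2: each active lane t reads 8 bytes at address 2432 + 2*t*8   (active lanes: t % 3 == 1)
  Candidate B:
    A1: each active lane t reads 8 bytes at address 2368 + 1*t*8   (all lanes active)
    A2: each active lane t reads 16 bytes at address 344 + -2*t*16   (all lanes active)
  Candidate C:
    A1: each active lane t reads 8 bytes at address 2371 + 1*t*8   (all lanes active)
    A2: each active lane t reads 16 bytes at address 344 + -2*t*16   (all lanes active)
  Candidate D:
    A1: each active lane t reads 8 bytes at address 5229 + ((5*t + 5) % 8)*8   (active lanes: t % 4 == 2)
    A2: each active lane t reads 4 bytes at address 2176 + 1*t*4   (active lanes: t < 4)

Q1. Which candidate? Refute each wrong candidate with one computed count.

A: A1 gives 3 transactions, not 1
C: A1 gives 2 transactions, not 1
D: A2 gives 1 transaction, not 5
B: all counts match (1,5)

Answer: B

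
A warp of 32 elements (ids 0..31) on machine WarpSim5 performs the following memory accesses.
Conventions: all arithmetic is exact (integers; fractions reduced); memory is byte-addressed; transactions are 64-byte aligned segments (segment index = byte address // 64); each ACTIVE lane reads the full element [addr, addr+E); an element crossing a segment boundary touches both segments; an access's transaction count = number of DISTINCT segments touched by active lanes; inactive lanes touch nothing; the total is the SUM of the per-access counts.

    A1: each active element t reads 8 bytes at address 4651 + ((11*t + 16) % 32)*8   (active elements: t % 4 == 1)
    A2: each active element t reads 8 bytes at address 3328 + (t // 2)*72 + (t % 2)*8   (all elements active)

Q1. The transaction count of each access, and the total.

A1: 4 transactions
A2: 18 transactions

Answer: 4,18; total 22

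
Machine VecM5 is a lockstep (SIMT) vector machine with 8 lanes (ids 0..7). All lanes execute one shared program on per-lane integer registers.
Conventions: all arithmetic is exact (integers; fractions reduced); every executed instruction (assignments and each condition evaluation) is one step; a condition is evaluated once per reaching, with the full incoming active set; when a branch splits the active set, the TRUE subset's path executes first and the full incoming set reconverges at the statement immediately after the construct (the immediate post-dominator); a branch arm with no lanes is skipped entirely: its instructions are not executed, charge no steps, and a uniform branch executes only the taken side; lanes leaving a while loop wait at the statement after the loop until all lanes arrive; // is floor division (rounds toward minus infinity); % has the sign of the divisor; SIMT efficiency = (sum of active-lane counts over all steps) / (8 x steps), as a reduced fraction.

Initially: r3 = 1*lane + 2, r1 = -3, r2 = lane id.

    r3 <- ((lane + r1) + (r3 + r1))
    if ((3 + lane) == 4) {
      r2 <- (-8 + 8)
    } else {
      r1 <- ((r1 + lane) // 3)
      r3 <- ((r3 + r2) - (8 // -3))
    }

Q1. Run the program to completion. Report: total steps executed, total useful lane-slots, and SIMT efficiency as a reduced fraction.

Answer: 5 steps, 31 useful, 31/40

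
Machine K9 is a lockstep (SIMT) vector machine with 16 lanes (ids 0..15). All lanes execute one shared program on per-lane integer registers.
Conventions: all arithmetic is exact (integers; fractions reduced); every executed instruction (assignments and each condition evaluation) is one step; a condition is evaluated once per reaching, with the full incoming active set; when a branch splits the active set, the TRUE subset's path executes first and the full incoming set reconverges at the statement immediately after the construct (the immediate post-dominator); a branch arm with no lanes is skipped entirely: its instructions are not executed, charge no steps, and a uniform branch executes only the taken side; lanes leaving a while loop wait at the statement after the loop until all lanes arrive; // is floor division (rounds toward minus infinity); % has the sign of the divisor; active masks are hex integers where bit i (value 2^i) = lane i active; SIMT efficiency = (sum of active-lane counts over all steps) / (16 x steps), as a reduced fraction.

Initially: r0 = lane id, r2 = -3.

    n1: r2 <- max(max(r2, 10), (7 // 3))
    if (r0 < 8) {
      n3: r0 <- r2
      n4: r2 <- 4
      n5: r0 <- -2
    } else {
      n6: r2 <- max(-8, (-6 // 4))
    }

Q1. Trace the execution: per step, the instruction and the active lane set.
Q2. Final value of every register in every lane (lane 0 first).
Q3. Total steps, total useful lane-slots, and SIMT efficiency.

step 0: r2 <- max(max(r2, 10), (7 // 3)) 0xffff
step 1: eval (r0 < 8)                0xffff
step 2: r0 <- r2                     0x00ff
step 3: r2 <- 4                      0x00ff
step 4: r0 <- -2                     0x00ff
step 5: r2 <- max(-8, (-6 // 4))     0xff00

Answer: 6 steps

r0: -2,-2,-2,-2,-2,-2,-2,-2,8,9,10,11,12,13,14,15
r2: 4,4,4,4,4,4,4,4,-2,-2,-2,-2,-2,-2,-2,-2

steps = 6; useful = 64; efficiency = 64/96 = 2/3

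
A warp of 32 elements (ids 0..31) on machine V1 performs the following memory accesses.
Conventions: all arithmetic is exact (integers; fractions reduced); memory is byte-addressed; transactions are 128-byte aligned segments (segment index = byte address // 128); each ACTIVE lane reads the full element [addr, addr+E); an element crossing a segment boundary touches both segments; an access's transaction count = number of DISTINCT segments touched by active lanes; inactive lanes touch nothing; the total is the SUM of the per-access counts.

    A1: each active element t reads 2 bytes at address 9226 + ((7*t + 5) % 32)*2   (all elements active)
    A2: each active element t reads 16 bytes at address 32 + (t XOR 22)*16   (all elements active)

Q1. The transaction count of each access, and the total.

A1: 1 transaction
A2: 5 transactions

Answer: 1,5; total 6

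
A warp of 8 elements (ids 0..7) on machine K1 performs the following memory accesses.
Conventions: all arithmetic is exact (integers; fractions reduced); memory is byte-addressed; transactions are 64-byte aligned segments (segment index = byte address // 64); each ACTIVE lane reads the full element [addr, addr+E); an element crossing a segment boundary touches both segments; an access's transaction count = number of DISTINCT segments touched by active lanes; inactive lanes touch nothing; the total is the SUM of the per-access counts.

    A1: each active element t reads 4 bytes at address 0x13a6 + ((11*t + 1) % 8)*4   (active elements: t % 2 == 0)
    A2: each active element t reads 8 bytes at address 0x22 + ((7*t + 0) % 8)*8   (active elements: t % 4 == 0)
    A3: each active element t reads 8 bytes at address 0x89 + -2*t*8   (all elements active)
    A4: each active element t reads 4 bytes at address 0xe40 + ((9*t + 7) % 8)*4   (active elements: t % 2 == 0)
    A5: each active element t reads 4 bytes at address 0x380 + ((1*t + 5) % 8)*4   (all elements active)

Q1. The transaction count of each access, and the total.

A1: 2 transactions
A2: 2 transactions
A3: 3 transactions
A4: 1 transaction
A5: 1 transaction

Answer: 2,2,3,1,1; total 9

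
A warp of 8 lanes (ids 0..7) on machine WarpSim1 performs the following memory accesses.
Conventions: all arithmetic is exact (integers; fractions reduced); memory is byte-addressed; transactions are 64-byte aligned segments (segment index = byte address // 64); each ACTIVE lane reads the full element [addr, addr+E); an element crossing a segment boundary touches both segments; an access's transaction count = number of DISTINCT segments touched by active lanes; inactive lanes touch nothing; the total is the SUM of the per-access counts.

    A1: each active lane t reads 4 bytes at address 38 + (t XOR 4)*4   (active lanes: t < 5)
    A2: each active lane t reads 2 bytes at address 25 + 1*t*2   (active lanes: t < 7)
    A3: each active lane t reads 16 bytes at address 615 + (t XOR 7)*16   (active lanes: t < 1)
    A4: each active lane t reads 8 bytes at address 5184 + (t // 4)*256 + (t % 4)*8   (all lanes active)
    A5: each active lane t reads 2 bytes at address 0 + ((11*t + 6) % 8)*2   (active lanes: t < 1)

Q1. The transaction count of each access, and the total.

A1: 2 transactions
A2: 1 transaction
A3: 1 transaction
A4: 2 transactions
A5: 1 transaction

Answer: 2,1,1,2,1; total 7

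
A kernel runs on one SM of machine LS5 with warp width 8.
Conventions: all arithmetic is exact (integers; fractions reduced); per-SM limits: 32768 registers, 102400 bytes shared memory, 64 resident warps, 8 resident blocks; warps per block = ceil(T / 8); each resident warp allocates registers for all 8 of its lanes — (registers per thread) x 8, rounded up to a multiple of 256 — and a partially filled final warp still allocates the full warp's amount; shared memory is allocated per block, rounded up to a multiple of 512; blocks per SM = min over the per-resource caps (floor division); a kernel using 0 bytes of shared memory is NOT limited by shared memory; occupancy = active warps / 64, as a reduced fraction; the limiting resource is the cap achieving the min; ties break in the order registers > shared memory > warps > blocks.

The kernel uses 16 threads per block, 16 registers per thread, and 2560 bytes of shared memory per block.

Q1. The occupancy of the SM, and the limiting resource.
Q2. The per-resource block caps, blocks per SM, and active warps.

Answer: occupancy 1/4, limited by blocks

registers: 64 blocks
shared memory: 40 blocks
warps: 32 blocks
blocks: 8 blocks

Answer: 8 blocks, 16 active warps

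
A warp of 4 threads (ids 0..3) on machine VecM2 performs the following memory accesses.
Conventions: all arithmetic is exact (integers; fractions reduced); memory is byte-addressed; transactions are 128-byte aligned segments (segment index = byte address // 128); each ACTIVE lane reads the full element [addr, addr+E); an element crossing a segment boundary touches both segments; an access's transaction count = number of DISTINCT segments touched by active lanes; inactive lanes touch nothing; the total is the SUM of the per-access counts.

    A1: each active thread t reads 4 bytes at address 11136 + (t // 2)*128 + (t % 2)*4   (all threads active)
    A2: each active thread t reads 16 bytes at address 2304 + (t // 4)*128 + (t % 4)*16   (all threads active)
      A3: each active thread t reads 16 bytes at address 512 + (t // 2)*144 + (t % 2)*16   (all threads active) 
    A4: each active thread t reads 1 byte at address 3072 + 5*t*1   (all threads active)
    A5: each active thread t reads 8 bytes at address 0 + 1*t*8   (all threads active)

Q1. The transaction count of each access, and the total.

A1: 2 transactions
A2: 1 transaction
A3: 2 transactions
A4: 1 transaction
A5: 1 transaction

Answer: 2,1,2,1,1; total 7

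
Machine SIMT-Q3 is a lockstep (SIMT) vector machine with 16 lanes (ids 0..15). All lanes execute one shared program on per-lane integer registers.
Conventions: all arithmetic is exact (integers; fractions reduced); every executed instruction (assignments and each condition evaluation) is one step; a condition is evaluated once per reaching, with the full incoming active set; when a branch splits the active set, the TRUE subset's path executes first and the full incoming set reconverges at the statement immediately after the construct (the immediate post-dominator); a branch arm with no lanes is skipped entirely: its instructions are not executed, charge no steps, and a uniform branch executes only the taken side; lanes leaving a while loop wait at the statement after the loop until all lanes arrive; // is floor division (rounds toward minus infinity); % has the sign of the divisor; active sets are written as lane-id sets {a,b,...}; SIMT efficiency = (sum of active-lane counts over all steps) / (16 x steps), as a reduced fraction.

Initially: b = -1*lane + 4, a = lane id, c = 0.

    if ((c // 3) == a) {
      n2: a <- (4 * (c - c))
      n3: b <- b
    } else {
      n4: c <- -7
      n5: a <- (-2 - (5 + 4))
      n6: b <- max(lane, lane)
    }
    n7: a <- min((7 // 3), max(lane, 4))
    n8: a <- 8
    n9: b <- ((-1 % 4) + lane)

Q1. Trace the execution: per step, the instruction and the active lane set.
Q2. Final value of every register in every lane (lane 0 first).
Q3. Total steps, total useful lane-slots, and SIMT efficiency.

step 0: eval ((c // 3) == a)         {0,1,2,3,4,5,6,7,8,9,10,11,12,13,14,15}
step 1: a <- (4 * (c - c))           {0}
step 2: b <- b                       {0}
step 3: c <- -7                      {1,2,3,4,5,6,7,8,9,10,11,12,13,14,15}
step 4: a <- (-2 - (5 + 4))          {1,2,3,4,5,6,7,8,9,10,11,12,13,14,15}
step 5: b <- max(lane, lane)         {1,2,3,4,5,6,7,8,9,10,11,12,13,14,15}
step 6: a <- min((7 // 3), max(lane, 4)) {0,1,2,3,4,5,6,7,8,9,10,11,12,13,14,15}
step 7: a <- 8                       {0,1,2,3,4,5,6,7,8,9,10,11,12,13,14,15}
step 8: b <- ((-1 % 4) + lane)       {0,1,2,3,4,5,6,7,8,9,10,11,12,13,14,15}

Answer: 9 steps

b: 3,4,5,6,7,8,9,10,11,12,13,14,15,16,17,18
a: 8,8,8,8,8,8,8,8,8,8,8,8,8,8,8,8
c: 0,-7,-7,-7,-7,-7,-7,-7,-7,-7,-7,-7,-7,-7,-7,-7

steps = 9; useful = 111; efficiency = 111/144 = 37/48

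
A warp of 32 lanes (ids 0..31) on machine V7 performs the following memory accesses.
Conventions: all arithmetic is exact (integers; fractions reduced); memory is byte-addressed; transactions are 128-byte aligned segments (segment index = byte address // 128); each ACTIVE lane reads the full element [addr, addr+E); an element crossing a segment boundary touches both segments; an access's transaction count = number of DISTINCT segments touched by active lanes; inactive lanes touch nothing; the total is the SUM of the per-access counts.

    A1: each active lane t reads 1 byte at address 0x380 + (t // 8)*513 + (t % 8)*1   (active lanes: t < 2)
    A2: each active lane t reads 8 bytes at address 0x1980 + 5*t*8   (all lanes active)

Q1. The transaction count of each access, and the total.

A1: 1 transaction
A2: 10 transactions

Answer: 1,10; total 11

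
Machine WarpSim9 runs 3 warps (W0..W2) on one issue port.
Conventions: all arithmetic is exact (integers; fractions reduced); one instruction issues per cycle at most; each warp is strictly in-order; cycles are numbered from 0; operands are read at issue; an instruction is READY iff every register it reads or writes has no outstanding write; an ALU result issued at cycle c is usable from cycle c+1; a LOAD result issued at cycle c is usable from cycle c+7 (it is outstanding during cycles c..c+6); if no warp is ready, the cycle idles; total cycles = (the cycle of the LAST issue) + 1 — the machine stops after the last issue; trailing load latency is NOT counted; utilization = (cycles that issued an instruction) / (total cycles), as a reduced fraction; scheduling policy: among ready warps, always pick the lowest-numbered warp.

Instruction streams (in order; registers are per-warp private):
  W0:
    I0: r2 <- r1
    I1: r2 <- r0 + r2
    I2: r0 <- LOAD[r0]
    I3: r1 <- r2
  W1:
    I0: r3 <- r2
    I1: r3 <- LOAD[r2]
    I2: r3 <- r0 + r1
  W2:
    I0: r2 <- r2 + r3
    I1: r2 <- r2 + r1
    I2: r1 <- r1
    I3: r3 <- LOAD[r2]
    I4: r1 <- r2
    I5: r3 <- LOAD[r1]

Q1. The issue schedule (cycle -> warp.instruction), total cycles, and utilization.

cycle 0: W0.I0
cycle 1: W0.I1
cycle 2: W0.I2
cycle 3: W0.I3
cycle 4: W1.I0
cycle 5: W1.I1
cycle 6: W2.I0
cycle 7: W2.I1
cycle 8: W2.I2
cycle 9: W2.I3
cycle 10: W2.I4
cycle 11: idle
cycle 12: W1.I2
cycle 13: idle
cycle 14: idle
cycle 15: idle
cycle 16: W2.I5

Answer: 17 cycles, utilization 13/17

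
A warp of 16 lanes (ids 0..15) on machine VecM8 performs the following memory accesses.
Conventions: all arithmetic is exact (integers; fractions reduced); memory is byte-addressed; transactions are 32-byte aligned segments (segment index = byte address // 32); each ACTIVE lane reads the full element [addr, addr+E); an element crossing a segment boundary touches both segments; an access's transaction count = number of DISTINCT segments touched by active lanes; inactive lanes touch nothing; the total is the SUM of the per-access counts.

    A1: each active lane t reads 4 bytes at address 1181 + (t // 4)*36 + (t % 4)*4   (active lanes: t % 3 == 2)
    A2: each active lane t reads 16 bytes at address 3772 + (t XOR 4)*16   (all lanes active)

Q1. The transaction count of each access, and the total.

A1: 4 transactions
A2: 9 transactions

Answer: 4,9; total 13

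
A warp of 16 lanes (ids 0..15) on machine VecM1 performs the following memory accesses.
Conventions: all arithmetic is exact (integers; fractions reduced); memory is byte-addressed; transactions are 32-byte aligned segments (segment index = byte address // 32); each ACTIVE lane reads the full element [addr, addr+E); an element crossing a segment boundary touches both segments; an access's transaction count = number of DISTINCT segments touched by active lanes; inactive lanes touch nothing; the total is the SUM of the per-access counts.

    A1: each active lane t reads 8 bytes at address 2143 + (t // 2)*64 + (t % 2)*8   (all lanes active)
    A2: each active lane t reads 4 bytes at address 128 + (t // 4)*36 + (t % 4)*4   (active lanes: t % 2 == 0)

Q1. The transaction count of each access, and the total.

A1: 16 transactions
A2: 4 transactions

Answer: 16,4; total 20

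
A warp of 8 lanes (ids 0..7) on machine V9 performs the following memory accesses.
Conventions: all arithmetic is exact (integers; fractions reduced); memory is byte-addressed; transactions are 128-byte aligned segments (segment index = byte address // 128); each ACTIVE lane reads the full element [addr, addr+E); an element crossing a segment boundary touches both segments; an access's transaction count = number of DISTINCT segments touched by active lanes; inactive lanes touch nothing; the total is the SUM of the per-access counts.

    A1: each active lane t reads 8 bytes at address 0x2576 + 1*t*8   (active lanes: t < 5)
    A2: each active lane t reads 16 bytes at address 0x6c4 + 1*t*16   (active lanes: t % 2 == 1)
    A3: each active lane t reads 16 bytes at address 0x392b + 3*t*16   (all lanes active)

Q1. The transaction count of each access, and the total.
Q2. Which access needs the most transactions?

A1: 2 transactions
A2: 2 transactions
A3: 4 transactions

Answer: 2,2,4; total 8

Answer: A3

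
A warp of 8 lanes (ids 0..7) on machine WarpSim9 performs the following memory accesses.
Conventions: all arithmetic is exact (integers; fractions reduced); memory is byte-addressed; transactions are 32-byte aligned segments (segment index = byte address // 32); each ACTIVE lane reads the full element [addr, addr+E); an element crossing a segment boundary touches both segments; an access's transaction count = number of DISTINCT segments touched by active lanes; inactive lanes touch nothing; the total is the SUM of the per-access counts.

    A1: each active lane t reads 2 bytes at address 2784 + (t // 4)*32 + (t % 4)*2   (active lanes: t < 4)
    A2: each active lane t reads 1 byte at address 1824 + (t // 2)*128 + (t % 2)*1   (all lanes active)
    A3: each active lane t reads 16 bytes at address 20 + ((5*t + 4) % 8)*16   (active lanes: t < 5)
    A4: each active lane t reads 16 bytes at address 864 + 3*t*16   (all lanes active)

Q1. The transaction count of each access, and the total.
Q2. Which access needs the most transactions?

A1: 1 transaction
A2: 4 transactions
A3: 5 transactions
A4: 8 transactions

Answer: 1,4,5,8; total 18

Answer: A4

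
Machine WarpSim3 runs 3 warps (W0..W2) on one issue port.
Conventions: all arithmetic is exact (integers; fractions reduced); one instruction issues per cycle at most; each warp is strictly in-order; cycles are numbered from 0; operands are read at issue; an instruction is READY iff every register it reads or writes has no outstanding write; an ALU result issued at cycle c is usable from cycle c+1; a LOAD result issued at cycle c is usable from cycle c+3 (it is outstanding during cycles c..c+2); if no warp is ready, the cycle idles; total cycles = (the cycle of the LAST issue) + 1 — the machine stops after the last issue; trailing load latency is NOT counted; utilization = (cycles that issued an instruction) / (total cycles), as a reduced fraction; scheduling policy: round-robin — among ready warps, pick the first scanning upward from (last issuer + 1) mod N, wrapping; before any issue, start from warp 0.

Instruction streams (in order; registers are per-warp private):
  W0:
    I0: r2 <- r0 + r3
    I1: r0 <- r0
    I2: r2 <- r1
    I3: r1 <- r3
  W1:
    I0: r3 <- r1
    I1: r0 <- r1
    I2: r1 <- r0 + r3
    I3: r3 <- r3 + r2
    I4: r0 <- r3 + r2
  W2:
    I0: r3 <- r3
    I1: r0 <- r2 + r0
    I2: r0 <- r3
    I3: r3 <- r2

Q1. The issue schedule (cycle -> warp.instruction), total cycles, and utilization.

cycle 0: W0.I0
cycle 1: W1.I0
cycle 2: W2.I0
cycle 3: W0.I1
cycle 4: W1.I1
cycle 5: W2.I1
cycle 6: W0.I2
cycle 7: W1.I2
cycle 8: W2.I2
cycle 9: W0.I3
cycle 10: W1.I3
cycle 11: W2.I3
cycle 12: W1.I4

Answer: 13 cycles, utilization 1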